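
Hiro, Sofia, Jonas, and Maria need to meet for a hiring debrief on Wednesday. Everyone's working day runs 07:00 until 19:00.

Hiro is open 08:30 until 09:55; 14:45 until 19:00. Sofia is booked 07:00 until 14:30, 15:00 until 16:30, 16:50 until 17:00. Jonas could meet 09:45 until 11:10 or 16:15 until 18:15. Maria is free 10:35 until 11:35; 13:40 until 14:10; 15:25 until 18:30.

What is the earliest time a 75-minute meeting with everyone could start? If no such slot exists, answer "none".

17:00

Hiro free: 08:30-09:55, 14:45-19:00.
Sofia free: 14:30-15:00, 16:30-16:50, 17:00-19:00 (invert busy blocks within the working day).
Jonas free: 09:45-11:10, 16:15-18:15.
Maria free: 10:35-11:35, 13:40-14:10, 15:25-18:30.
Hiro ∩ Sofia: 14:45-15:00, 16:30-16:50, 17:00-19:00.
Hiro ∩ Sofia ∩ Jonas: 16:30-16:50, 17:00-18:15.
Hiro ∩ Sofia ∩ Jonas ∩ Maria: 16:30-16:50, 17:00-18:15.
The first common window of at least 75 minutes is 17:00-18:15, so the earliest start is 17:00.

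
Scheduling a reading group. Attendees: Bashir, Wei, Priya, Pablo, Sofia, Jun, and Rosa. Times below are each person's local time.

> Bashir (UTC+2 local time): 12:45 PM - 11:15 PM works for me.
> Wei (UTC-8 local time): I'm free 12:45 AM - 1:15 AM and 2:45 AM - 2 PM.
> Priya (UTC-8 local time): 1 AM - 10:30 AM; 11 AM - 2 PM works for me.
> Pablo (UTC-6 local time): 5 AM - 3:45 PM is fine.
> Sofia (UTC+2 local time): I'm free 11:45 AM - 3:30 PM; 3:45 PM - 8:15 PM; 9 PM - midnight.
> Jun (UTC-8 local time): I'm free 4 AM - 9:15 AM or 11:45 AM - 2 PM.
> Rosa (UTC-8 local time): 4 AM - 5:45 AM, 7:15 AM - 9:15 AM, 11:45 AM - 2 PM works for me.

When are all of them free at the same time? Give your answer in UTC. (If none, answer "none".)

Bashir in UTC: 10:45-21:15 (subtract 2h to convert from UTC+2).
Wei in UTC: 08:45-09:15, 10:45-22:00 (add 8h to convert from UTC-8).
Priya in UTC: 09:00-18:30, 19:00-22:00 (add 8h to convert from UTC-8).
Pablo in UTC: 11:00-21:45 (add 6h to convert from UTC-6).
Sofia in UTC: 09:45-13:30, 13:45-18:15, 19:00-22:00 (subtract 2h to convert from UTC+2).
Jun in UTC: 12:00-17:15, 19:45-22:00 (add 8h to convert from UTC-8).
Rosa in UTC: 12:00-13:45, 15:15-17:15, 19:45-22:00 (add 8h to convert from UTC-8).
Bashir ∩ Wei: 10:45-21:15.
Bashir ∩ Wei ∩ Priya: 10:45-18:30, 19:00-21:15.
Bashir ∩ Wei ∩ Priya ∩ Pablo: 11:00-18:30, 19:00-21:15.
Bashir ∩ Wei ∩ Priya ∩ Pablo ∩ Sofia: 11:00-13:30, 13:45-18:15, 19:00-21:15.
Bashir ∩ Wei ∩ Priya ∩ Pablo ∩ Sofia ∩ Jun: 12:00-13:30, 13:45-17:15, 19:45-21:15.
Bashir ∩ Wei ∩ Priya ∩ Pablo ∩ Sofia ∩ Jun ∩ Rosa: 12:00-13:30, 15:15-17:15, 19:45-21:15.
So the common availability across everyone is 12:00-13:30, 15:15-17:15, 19:45-21:15.

12:00-13:30, 15:15-17:15, 19:45-21:15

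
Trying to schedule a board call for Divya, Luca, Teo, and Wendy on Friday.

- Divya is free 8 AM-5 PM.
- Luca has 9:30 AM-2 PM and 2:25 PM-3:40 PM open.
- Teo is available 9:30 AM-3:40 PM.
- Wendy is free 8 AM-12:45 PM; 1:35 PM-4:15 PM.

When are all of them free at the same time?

09:30-12:45, 13:35-14:00, 14:25-15:40

Divya ∩ Luca: 09:30-14:00, 14:25-15:40.
Divya ∩ Luca ∩ Teo: 09:30-14:00, 14:25-15:40.
Divya ∩ Luca ∩ Teo ∩ Wendy: 09:30-12:45, 13:35-14:00, 14:25-15:40.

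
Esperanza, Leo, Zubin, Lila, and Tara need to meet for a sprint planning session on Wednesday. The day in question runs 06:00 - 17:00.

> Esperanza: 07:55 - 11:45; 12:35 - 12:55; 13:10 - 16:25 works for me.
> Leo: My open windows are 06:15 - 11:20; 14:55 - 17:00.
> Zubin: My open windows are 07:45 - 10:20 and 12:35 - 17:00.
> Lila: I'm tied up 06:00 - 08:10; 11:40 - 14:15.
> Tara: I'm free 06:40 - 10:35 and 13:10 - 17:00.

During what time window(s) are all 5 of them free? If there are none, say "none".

Esperanza free: 07:55-11:45, 12:35-12:55, 13:10-16:25.
Leo free: 06:15-11:20, 14:55-17:00.
Zubin free: 07:45-10:20, 12:35-17:00.
Lila free: 08:10-11:40, 14:15-17:00 (invert busy blocks within the working day).
Tara free: 06:40-10:35, 13:10-17:00.
Esperanza ∩ Leo: 07:55-11:20, 14:55-16:25.
Esperanza ∩ Leo ∩ Zubin: 07:55-10:20, 14:55-16:25.
Esperanza ∩ Leo ∩ Zubin ∩ Lila: 08:10-10:20, 14:55-16:25.
Esperanza ∩ Leo ∩ Zubin ∩ Lila ∩ Tara: 08:10-10:20, 14:55-16:25.

08:10-10:20, 14:55-16:25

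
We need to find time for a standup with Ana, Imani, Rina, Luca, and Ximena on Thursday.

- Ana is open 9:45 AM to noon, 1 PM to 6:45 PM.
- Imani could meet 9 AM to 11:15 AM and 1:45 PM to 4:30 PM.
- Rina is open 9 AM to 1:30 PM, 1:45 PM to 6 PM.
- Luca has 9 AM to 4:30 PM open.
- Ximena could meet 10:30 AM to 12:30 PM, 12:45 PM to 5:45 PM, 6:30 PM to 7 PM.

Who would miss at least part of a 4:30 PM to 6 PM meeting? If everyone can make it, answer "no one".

Imani, Luca, Ximena

Ana: free for 16:30-18:00. Imani: not fully free for 16:30-18:00. Rina: free for 16:30-18:00. Luca: not fully free for 16:30-18:00. Ximena: not fully free for 16:30-18:00.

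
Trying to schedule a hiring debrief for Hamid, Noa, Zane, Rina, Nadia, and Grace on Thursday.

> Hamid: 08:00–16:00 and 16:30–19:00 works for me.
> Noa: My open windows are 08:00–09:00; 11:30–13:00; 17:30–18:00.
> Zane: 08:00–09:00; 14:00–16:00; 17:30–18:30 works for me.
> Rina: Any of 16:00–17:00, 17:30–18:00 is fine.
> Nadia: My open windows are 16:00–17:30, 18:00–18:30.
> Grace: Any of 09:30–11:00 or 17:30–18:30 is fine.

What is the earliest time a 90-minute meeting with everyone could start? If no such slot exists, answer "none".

none

Hamid ∩ Noa: 08:00-09:00, 11:30-13:00, 17:30-18:00.
Hamid ∩ Noa ∩ Zane: 08:00-09:00, 17:30-18:00.
Hamid ∩ Noa ∩ Zane ∩ Rina: 17:30-18:00.
Hamid ∩ Noa ∩ Zane ∩ Rina ∩ Nadia: ∅.
Hamid ∩ Noa ∩ Zane ∩ Rina ∩ Nadia ∩ Grace: ∅.
There is no time when everyone is free.
No common window is at least 90 minutes long.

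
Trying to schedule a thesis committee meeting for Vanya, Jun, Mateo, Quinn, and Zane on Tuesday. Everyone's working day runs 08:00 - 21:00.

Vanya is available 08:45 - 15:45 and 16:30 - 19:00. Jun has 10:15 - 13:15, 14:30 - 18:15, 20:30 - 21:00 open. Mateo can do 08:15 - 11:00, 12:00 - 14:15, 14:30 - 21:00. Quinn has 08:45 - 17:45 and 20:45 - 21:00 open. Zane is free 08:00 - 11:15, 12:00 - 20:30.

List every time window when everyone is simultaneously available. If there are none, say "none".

10:15-11:00, 12:00-13:15, 14:30-15:45, 16:30-17:45

Vanya ∩ Jun: 10:15-13:15, 14:30-15:45, 16:30-18:15.
Vanya ∩ Jun ∩ Mateo: 10:15-11:00, 12:00-13:15, 14:30-15:45, 16:30-18:15.
Vanya ∩ Jun ∩ Mateo ∩ Quinn: 10:15-11:00, 12:00-13:15, 14:30-15:45, 16:30-17:45.
Vanya ∩ Jun ∩ Mateo ∩ Quinn ∩ Zane: 10:15-11:00, 12:00-13:15, 14:30-15:45, 16:30-17:45.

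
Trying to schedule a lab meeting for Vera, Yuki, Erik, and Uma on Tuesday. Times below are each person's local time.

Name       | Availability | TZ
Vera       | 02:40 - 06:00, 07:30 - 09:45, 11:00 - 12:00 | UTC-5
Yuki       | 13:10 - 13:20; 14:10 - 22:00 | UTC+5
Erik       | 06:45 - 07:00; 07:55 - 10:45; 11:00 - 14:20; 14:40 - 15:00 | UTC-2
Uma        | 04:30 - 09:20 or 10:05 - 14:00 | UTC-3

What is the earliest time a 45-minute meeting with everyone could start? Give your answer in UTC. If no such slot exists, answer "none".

09:55

Vera in UTC: 07:40-11:00, 12:30-14:45, 16:00-17:00 (add 5h to convert from UTC-5).
Yuki in UTC: 08:10-08:20, 09:10-17:00 (subtract 5h to convert from UTC+5).
Erik in UTC: 08:45-09:00, 09:55-12:45, 13:00-16:20, 16:40-17:00 (add 2h to convert from UTC-2).
Uma in UTC: 07:30-12:20, 13:05-17:00 (add 3h to convert from UTC-3).
Vera ∩ Yuki: 08:10-08:20, 09:10-11:00, 12:30-14:45, 16:00-17:00.
Vera ∩ Yuki ∩ Erik: 09:55-11:00, 12:30-12:45, 13:00-14:45, 16:00-16:20, 16:40-17:00.
Vera ∩ Yuki ∩ Erik ∩ Uma: 09:55-11:00, 13:05-14:45, 16:00-16:20, 16:40-17:00.
So the common availability across everyone is 09:55-11:00, 13:05-14:45, 16:00-16:20, 16:40-17:00.
The first common window of at least 45 minutes is 09:55-11:00, so the earliest start is 09:55.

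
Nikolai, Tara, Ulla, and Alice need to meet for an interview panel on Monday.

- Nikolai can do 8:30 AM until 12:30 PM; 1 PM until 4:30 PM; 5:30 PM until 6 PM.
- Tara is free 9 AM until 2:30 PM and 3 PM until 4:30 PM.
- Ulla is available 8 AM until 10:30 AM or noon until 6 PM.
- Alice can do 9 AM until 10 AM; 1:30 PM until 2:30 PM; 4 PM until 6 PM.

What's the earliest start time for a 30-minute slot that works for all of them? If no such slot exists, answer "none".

Nikolai ∩ Tara: 09:00-12:30, 13:00-14:30, 15:00-16:30.
Nikolai ∩ Tara ∩ Ulla: 09:00-10:30, 12:00-12:30, 13:00-14:30, 15:00-16:30.
Nikolai ∩ Tara ∩ Ulla ∩ Alice: 09:00-10:00, 13:30-14:30, 16:00-16:30.
So the common availability across everyone is 09:00-10:00, 13:30-14:30, 16:00-16:30.
The first common window of at least 30 minutes is 09:00-10:00, so the earliest start is 09:00.

09:00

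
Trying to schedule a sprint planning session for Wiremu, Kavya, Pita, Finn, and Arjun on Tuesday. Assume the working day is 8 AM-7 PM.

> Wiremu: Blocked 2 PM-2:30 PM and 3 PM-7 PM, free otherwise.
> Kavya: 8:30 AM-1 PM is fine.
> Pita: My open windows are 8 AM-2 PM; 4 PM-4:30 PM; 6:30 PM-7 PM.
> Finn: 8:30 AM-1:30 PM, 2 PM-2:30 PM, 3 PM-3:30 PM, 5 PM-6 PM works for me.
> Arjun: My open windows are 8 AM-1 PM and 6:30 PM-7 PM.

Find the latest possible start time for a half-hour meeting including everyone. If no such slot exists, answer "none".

Wiremu free: 08:00-14:00, 14:30-15:00 (invert busy blocks within the working day).
Kavya free: 08:30-13:00.
Pita free: 08:00-14:00, 16:00-16:30, 18:30-19:00.
Finn free: 08:30-13:30, 14:00-14:30, 15:00-15:30, 17:00-18:00.
Arjun free: 08:00-13:00, 18:30-19:00.
Wiremu ∩ Kavya: 08:30-13:00.
Wiremu ∩ Kavya ∩ Pita: 08:30-13:00.
Wiremu ∩ Kavya ∩ Pita ∩ Finn: 08:30-13:00.
Wiremu ∩ Kavya ∩ Pita ∩ Finn ∩ Arjun: 08:30-13:00.
The last common window of at least 30 minutes is 08:30-13:00; a 30-minute meeting can start as late as 12:30 and still end by 13:00.

12:30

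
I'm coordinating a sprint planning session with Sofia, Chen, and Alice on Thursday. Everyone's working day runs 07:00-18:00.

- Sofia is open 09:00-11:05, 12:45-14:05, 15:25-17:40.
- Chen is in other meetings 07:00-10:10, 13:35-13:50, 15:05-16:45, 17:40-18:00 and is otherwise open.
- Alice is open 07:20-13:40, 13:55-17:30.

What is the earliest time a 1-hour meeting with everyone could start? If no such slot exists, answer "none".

Sofia free: 09:00-11:05, 12:45-14:05, 15:25-17:40.
Chen free: 10:10-13:35, 13:50-15:05, 16:45-17:40 (invert busy blocks within the working day).
Alice free: 07:20-13:40, 13:55-17:30.
Sofia ∩ Chen: 10:10-11:05, 12:45-13:35, 13:50-14:05, 16:45-17:40.
Sofia ∩ Chen ∩ Alice: 10:10-11:05, 12:45-13:35, 13:55-14:05, 16:45-17:30.
So the common availability across everyone is 10:10-11:05, 12:45-13:35, 13:55-14:05, 16:45-17:30.
No common window is at least 60 minutes long.

none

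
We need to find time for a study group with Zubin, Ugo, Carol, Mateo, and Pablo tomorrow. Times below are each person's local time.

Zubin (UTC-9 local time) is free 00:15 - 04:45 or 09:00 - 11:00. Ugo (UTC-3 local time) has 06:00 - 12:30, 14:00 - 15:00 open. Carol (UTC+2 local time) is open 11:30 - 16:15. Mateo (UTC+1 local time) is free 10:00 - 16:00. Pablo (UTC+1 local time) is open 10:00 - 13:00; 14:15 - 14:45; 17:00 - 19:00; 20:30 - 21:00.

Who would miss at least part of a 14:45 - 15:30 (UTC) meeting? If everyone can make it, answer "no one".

Zubin in UTC: 09:15-13:45, 18:00-20:00 (add 9h to convert from UTC-9).
Ugo in UTC: 09:00-15:30, 17:00-18:00 (add 3h to convert from UTC-3).
Carol in UTC: 09:30-14:15 (subtract 2h to convert from UTC+2).
Mateo in UTC: 09:00-15:00 (subtract 1h to convert from UTC+1).
Pablo in UTC: 09:00-12:00, 13:15-13:45, 16:00-18:00, 19:30-20:00 (subtract 1h to convert from UTC+1).
Zubin: not fully free for 14:45-15:30. Ugo: free for 14:45-15:30. Carol: not fully free for 14:45-15:30. Mateo: not fully free for 14:45-15:30. Pablo: not fully free for 14:45-15:30.

Carol, Mateo, Pablo, Zubin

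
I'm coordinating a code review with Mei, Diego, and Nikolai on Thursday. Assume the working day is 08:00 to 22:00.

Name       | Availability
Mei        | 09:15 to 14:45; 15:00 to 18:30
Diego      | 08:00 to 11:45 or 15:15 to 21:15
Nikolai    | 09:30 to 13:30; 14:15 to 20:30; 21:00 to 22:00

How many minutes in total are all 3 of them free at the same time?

Mei ∩ Diego: 09:15-11:45, 15:15-18:30.
Mei ∩ Diego ∩ Nikolai: 09:30-11:45, 15:15-18:30.
Summing the common windows: 135 + 195 = 330 minutes.

330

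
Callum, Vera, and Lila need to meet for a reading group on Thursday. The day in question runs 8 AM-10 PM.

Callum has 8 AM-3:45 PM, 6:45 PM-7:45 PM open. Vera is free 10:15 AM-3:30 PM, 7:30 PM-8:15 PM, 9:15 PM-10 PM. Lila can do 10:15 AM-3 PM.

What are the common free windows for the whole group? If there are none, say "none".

Callum ∩ Vera: 10:15-15:30, 19:30-19:45.
Callum ∩ Vera ∩ Lila: 10:15-15:00.

10:15-15:00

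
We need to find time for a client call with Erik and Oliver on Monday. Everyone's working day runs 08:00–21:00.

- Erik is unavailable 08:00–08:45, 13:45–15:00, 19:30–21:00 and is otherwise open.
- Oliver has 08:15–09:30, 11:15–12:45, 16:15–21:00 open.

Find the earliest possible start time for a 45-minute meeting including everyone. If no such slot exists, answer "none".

Erik free: 08:45-13:45, 15:00-19:30 (invert busy blocks within the working day).
Oliver free: 08:15-09:30, 11:15-12:45, 16:15-21:00.
Erik ∩ Oliver: 08:45-09:30, 11:15-12:45, 16:15-19:30.
So the common availability across everyone is 08:45-09:30, 11:15-12:45, 16:15-19:30.
The first common window of at least 45 minutes is 08:45-09:30, so the earliest start is 08:45.

08:45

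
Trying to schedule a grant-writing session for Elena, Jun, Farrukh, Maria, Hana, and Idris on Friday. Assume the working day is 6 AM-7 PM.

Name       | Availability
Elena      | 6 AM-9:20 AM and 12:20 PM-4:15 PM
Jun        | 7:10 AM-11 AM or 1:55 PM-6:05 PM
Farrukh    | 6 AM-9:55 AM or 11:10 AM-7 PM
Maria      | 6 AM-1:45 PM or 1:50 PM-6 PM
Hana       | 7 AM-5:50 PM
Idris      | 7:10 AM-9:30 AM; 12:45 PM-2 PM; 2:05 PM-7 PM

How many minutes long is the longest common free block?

130

Elena ∩ Jun: 07:10-09:20, 13:55-16:15.
Elena ∩ Jun ∩ Farrukh: 07:10-09:20, 13:55-16:15.
Elena ∩ Jun ∩ Farrukh ∩ Maria: 07:10-09:20, 13:55-16:15.
Elena ∩ Jun ∩ Farrukh ∩ Maria ∩ Hana: 07:10-09:20, 13:55-16:15.
Elena ∩ Jun ∩ Farrukh ∩ Maria ∩ Hana ∩ Idris: 07:10-09:20, 13:55-14:00, 14:05-16:15.
The longest is 07:10-09:20 at 130 minutes.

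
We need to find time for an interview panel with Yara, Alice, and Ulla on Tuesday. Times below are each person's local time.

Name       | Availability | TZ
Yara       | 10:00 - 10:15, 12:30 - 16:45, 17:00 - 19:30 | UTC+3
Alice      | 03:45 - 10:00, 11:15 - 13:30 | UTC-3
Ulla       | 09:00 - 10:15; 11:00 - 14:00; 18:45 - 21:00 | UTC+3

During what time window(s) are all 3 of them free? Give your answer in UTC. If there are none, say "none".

07:00-07:15, 09:30-11:00, 15:45-16:30

Yara in UTC: 07:00-07:15, 09:30-13:45, 14:00-16:30 (subtract 3h to convert from UTC+3).
Alice in UTC: 06:45-13:00, 14:15-16:30 (add 3h to convert from UTC-3).
Ulla in UTC: 06:00-07:15, 08:00-11:00, 15:45-18:00 (subtract 3h to convert from UTC+3).
Yara ∩ Alice: 07:00-07:15, 09:30-13:00, 14:15-16:30.
Yara ∩ Alice ∩ Ulla: 07:00-07:15, 09:30-11:00, 15:45-16:30.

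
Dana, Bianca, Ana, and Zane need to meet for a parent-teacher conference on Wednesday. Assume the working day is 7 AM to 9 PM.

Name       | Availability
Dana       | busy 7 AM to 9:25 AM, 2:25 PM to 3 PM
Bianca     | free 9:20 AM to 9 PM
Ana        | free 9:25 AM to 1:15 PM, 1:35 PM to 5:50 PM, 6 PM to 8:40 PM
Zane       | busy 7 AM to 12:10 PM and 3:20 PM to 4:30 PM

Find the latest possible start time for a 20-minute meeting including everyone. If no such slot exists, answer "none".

Dana free: 09:25-14:25, 15:00-21:00 (invert busy blocks within the working day).
Bianca free: 09:20-21:00.
Ana free: 09:25-13:15, 13:35-17:50, 18:00-20:40.
Zane free: 12:10-15:20, 16:30-21:00 (invert busy blocks within the working day).
Dana ∩ Bianca: 09:25-14:25, 15:00-21:00.
Dana ∩ Bianca ∩ Ana: 09:25-13:15, 13:35-14:25, 15:00-17:50, 18:00-20:40.
Dana ∩ Bianca ∩ Ana ∩ Zane: 12:10-13:15, 13:35-14:25, 15:00-15:20, 16:30-17:50, 18:00-20:40.
So the common availability across everyone is 12:10-13:15, 13:35-14:25, 15:00-15:20, 16:30-17:50, 18:00-20:40.
The last common window of at least 20 minutes is 18:00-20:40; a 20-minute meeting can start as late as 20:20 and still end by 20:40.

20:20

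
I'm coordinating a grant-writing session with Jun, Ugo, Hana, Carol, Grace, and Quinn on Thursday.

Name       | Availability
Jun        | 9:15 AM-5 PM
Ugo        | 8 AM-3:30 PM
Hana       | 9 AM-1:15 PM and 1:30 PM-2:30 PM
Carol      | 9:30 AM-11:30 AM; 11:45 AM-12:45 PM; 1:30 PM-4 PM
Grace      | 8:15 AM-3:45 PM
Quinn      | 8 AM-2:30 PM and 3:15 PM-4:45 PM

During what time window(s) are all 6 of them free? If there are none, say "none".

09:30-11:30, 11:45-12:45, 13:30-14:30

Jun ∩ Ugo: 09:15-15:30.
Jun ∩ Ugo ∩ Hana: 09:15-13:15, 13:30-14:30.
Jun ∩ Ugo ∩ Hana ∩ Carol: 09:30-11:30, 11:45-12:45, 13:30-14:30.
Jun ∩ Ugo ∩ Hana ∩ Carol ∩ Grace: 09:30-11:30, 11:45-12:45, 13:30-14:30.
Jun ∩ Ugo ∩ Hana ∩ Carol ∩ Grace ∩ Quinn: 09:30-11:30, 11:45-12:45, 13:30-14:30.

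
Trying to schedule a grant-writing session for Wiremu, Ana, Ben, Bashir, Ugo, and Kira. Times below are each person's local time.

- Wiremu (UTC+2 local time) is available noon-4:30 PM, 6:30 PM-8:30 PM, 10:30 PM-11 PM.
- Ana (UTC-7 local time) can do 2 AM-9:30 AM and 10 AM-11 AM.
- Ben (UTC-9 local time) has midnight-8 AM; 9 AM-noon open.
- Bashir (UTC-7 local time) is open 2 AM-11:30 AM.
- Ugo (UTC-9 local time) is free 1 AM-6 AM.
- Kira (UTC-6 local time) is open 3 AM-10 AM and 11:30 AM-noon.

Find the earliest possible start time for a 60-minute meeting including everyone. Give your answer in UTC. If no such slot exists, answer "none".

10:00

Wiremu in UTC: 10:00-14:30, 16:30-18:30, 20:30-21:00 (subtract 2h to convert from UTC+2).
Ana in UTC: 09:00-16:30, 17:00-18:00 (add 7h to convert from UTC-7).
Ben in UTC: 09:00-17:00, 18:00-21:00 (add 9h to convert from UTC-9).
Bashir in UTC: 09:00-18:30 (add 7h to convert from UTC-7).
Ugo in UTC: 10:00-15:00 (add 9h to convert from UTC-9).
Kira in UTC: 09:00-16:00, 17:30-18:00 (add 6h to convert from UTC-6).
Wiremu ∩ Ana: 10:00-14:30, 17:00-18:00.
Wiremu ∩ Ana ∩ Ben: 10:00-14:30.
Wiremu ∩ Ana ∩ Ben ∩ Bashir: 10:00-14:30.
Wiremu ∩ Ana ∩ Ben ∩ Bashir ∩ Ugo: 10:00-14:30.
Wiremu ∩ Ana ∩ Ben ∩ Bashir ∩ Ugo ∩ Kira: 10:00-14:30.
Those are the intersection windows.
The first common window of at least 60 minutes is 10:00-14:30, so the earliest start is 10:00.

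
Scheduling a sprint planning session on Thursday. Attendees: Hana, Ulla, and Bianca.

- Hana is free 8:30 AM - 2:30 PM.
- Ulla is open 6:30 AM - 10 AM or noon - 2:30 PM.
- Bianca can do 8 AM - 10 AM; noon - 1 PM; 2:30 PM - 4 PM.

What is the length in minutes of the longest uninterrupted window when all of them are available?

90

Hana ∩ Ulla: 08:30-10:00, 12:00-14:30.
Hana ∩ Ulla ∩ Bianca: 08:30-10:00, 12:00-13:00.
Those are the intersection windows.
The longest is 08:30-10:00 at 90 minutes.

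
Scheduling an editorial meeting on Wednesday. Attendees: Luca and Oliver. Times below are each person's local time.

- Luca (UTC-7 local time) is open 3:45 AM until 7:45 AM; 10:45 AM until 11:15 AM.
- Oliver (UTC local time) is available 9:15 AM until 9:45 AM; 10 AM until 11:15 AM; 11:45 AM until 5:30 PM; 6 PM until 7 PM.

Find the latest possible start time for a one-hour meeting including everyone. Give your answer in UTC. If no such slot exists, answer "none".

Luca in UTC: 10:45-14:45, 17:45-18:15 (add 7h to convert from UTC-7).
Oliver in UTC: 09:15-09:45, 10:00-11:15, 11:45-17:30, 18:00-19:00.
Luca ∩ Oliver: 10:45-11:15, 11:45-14:45, 18:00-18:15.
The last common window of at least 60 minutes is 11:45-14:45; a 60-minute meeting can start as late as 13:45 and still end by 14:45.

13:45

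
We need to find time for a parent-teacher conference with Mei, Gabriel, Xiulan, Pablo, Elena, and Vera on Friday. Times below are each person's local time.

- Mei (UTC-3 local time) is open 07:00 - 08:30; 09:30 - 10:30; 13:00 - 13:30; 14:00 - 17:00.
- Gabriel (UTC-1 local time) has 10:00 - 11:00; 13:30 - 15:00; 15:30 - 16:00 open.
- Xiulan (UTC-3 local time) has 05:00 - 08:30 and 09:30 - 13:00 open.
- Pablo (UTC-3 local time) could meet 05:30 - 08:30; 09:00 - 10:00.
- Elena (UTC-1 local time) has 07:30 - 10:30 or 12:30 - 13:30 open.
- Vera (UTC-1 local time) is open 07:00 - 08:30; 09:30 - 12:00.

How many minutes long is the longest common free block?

Mei in UTC: 10:00-11:30, 12:30-13:30, 16:00-16:30, 17:00-20:00 (add 3h to convert from UTC-3).
Gabriel in UTC: 11:00-12:00, 14:30-16:00, 16:30-17:00 (add 1h to convert from UTC-1).
Xiulan in UTC: 08:00-11:30, 12:30-16:00 (add 3h to convert from UTC-3).
Pablo in UTC: 08:30-11:30, 12:00-13:00 (add 3h to convert from UTC-3).
Elena in UTC: 08:30-11:30, 13:30-14:30 (add 1h to convert from UTC-1).
Vera in UTC: 08:00-09:30, 10:30-13:00 (add 1h to convert from UTC-1).
Mei ∩ Gabriel: 11:00-11:30.
Mei ∩ Gabriel ∩ Xiulan: 11:00-11:30.
Mei ∩ Gabriel ∩ Xiulan ∩ Pablo: 11:00-11:30.
Mei ∩ Gabriel ∩ Xiulan ∩ Pablo ∩ Elena: 11:00-11:30.
Mei ∩ Gabriel ∩ Xiulan ∩ Pablo ∩ Elena ∩ Vera: 11:00-11:30.
Those are the intersection windows.
The longest is 11:00-11:30 at 30 minutes.

30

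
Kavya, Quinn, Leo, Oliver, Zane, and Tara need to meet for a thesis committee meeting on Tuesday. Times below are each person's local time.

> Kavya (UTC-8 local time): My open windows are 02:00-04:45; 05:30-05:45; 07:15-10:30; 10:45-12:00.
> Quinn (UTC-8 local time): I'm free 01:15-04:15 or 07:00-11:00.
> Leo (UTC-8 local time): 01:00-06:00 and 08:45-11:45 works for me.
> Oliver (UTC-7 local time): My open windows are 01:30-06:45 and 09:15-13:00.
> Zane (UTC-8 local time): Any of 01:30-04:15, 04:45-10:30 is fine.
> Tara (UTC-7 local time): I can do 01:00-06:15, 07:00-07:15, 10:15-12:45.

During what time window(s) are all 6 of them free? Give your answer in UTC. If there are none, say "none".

10:00-12:15, 17:15-18:30

Kavya in UTC: 10:00-12:45, 13:30-13:45, 15:15-18:30, 18:45-20:00 (add 8h to convert from UTC-8).
Quinn in UTC: 09:15-12:15, 15:00-19:00 (add 8h to convert from UTC-8).
Leo in UTC: 09:00-14:00, 16:45-19:45 (add 8h to convert from UTC-8).
Oliver in UTC: 08:30-13:45, 16:15-20:00 (add 7h to convert from UTC-7).
Zane in UTC: 09:30-12:15, 12:45-18:30 (add 8h to convert from UTC-8).
Tara in UTC: 08:00-13:15, 14:00-14:15, 17:15-19:45 (add 7h to convert from UTC-7).
Kavya ∩ Quinn: 10:00-12:15, 15:15-18:30, 18:45-19:00.
Kavya ∩ Quinn ∩ Leo: 10:00-12:15, 16:45-18:30, 18:45-19:00.
Kavya ∩ Quinn ∩ Leo ∩ Oliver: 10:00-12:15, 16:45-18:30, 18:45-19:00.
Kavya ∩ Quinn ∩ Leo ∩ Oliver ∩ Zane: 10:00-12:15, 16:45-18:30.
Kavya ∩ Quinn ∩ Leo ∩ Oliver ∩ Zane ∩ Tara: 10:00-12:15, 17:15-18:30.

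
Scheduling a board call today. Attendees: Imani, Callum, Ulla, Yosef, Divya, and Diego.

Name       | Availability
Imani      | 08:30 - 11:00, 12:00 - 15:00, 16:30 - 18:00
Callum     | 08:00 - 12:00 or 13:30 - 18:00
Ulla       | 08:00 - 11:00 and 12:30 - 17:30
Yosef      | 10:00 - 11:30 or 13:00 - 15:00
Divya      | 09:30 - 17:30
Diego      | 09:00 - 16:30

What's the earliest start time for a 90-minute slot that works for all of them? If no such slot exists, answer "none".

Imani ∩ Callum: 08:30-11:00, 13:30-15:00, 16:30-18:00.
Imani ∩ Callum ∩ Ulla: 08:30-11:00, 13:30-15:00, 16:30-17:30.
Imani ∩ Callum ∩ Ulla ∩ Yosef: 10:00-11:00, 13:30-15:00.
Imani ∩ Callum ∩ Ulla ∩ Yosef ∩ Divya: 10:00-11:00, 13:30-15:00.
Imani ∩ Callum ∩ Ulla ∩ Yosef ∩ Divya ∩ Diego: 10:00-11:00, 13:30-15:00.
So the common availability across everyone is 10:00-11:00, 13:30-15:00.
The first common window of at least 90 minutes is 13:30-15:00, so the earliest start is 13:30.

13:30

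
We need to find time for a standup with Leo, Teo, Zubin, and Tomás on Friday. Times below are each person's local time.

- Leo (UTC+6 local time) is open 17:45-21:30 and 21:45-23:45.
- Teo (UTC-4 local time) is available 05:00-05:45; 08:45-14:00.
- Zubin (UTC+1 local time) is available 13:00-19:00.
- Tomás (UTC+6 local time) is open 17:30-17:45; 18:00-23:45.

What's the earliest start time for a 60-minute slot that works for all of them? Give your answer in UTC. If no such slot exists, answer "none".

Leo in UTC: 11:45-15:30, 15:45-17:45 (subtract 6h to convert from UTC+6).
Teo in UTC: 09:00-09:45, 12:45-18:00 (add 4h to convert from UTC-4).
Zubin in UTC: 12:00-18:00 (subtract 1h to convert from UTC+1).
Tomás in UTC: 11:30-11:45, 12:00-17:45 (subtract 6h to convert from UTC+6).
Leo ∩ Teo: 12:45-15:30, 15:45-17:45.
Leo ∩ Teo ∩ Zubin: 12:45-15:30, 15:45-17:45.
Leo ∩ Teo ∩ Zubin ∩ Tomás: 12:45-15:30, 15:45-17:45.
Those are the intersection windows.
The first common window of at least 60 minutes is 12:45-15:30, so the earliest start is 12:45.

12:45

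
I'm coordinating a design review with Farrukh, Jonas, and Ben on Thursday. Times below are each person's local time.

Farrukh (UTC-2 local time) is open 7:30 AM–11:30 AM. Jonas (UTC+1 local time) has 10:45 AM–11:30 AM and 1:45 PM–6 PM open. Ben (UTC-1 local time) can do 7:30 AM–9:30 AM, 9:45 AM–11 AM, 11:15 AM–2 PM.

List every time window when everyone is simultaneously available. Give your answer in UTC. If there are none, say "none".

09:45-10:30, 12:45-13:30

Farrukh in UTC: 09:30-13:30 (add 2h to convert from UTC-2).
Jonas in UTC: 09:45-10:30, 12:45-17:00 (subtract 1h to convert from UTC+1).
Ben in UTC: 08:30-10:30, 10:45-12:00, 12:15-15:00 (add 1h to convert from UTC-1).
Farrukh ∩ Jonas: 09:45-10:30, 12:45-13:30.
Farrukh ∩ Jonas ∩ Ben: 09:45-10:30, 12:45-13:30.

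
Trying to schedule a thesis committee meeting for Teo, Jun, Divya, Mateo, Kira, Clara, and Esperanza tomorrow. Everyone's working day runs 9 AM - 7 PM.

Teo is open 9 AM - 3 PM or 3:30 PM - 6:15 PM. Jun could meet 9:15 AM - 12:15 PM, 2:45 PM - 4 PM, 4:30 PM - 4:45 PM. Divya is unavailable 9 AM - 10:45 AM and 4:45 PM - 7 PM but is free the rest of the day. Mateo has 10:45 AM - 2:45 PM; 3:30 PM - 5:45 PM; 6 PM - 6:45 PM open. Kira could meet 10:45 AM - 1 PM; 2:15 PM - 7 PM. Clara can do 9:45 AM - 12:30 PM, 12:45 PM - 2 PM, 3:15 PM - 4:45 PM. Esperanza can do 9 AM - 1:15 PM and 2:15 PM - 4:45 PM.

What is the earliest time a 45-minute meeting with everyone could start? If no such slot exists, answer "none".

10:45

Teo free: 09:00-15:00, 15:30-18:15.
Jun free: 09:15-12:15, 14:45-16:00, 16:30-16:45.
Divya free: 10:45-16:45 (invert busy blocks within the working day).
Mateo free: 10:45-14:45, 15:30-17:45, 18:00-18:45.
Kira free: 10:45-13:00, 14:15-19:00.
Clara free: 09:45-12:30, 12:45-14:00, 15:15-16:45.
Esperanza free: 09:00-13:15, 14:15-16:45.
Teo ∩ Jun: 09:15-12:15, 14:45-15:00, 15:30-16:00, 16:30-16:45.
Teo ∩ Jun ∩ Divya: 10:45-12:15, 14:45-15:00, 15:30-16:00, 16:30-16:45.
Teo ∩ Jun ∩ Divya ∩ Mateo: 10:45-12:15, 15:30-16:00, 16:30-16:45.
Teo ∩ Jun ∩ Divya ∩ Mateo ∩ Kira: 10:45-12:15, 15:30-16:00, 16:30-16:45.
Teo ∩ Jun ∩ Divya ∩ Mateo ∩ Kira ∩ Clara: 10:45-12:15, 15:30-16:00, 16:30-16:45.
Teo ∩ Jun ∩ Divya ∩ Mateo ∩ Kira ∩ Clara ∩ Esperanza: 10:45-12:15, 15:30-16:00, 16:30-16:45.
The first common window of at least 45 minutes is 10:45-12:15, so the earliest start is 10:45.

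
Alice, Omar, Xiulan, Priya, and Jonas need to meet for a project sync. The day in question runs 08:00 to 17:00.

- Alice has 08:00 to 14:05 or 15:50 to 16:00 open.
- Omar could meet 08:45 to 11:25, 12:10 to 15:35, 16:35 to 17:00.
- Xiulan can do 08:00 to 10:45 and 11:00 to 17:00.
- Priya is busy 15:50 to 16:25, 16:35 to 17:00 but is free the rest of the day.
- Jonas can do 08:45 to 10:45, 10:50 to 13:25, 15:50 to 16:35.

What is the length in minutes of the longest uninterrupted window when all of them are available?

Alice free: 08:00-14:05, 15:50-16:00.
Omar free: 08:45-11:25, 12:10-15:35, 16:35-17:00.
Xiulan free: 08:00-10:45, 11:00-17:00.
Priya free: 08:00-15:50, 16:25-16:35 (invert busy blocks within the working day).
Jonas free: 08:45-10:45, 10:50-13:25, 15:50-16:35.
Alice ∩ Omar: 08:45-11:25, 12:10-14:05.
Alice ∩ Omar ∩ Xiulan: 08:45-10:45, 11:00-11:25, 12:10-14:05.
Alice ∩ Omar ∩ Xiulan ∩ Priya: 08:45-10:45, 11:00-11:25, 12:10-14:05.
Alice ∩ Omar ∩ Xiulan ∩ Priya ∩ Jonas: 08:45-10:45, 11:00-11:25, 12:10-13:25.
Those are the intersection windows.
The longest is 08:45-10:45 at 120 minutes.

120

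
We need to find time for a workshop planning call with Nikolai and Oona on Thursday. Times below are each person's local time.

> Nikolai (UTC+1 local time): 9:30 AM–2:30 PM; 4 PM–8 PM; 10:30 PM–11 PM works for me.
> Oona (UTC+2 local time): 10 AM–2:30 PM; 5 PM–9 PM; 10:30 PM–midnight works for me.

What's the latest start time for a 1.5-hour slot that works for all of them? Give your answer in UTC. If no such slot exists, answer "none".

17:30

Nikolai in UTC: 08:30-13:30, 15:00-19:00, 21:30-22:00 (subtract 1h to convert from UTC+1).
Oona in UTC: 08:00-12:30, 15:00-19:00, 20:30-22:00 (subtract 2h to convert from UTC+2).
Nikolai ∩ Oona: 08:30-12:30, 15:00-19:00, 21:30-22:00.
So the common availability across everyone is 08:30-12:30, 15:00-19:00, 21:30-22:00.
The last common window of at least 90 minutes is 15:00-19:00; a 90-minute meeting can start as late as 17:30 and still end by 19:00.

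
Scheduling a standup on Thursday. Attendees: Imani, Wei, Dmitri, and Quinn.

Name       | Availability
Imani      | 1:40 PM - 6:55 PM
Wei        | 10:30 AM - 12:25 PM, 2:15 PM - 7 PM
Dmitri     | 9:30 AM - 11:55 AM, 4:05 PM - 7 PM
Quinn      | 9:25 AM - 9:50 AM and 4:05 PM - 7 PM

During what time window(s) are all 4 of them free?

Imani ∩ Wei: 14:15-18:55.
Imani ∩ Wei ∩ Dmitri: 16:05-18:55.
Imani ∩ Wei ∩ Dmitri ∩ Quinn: 16:05-18:55.

16:05-18:55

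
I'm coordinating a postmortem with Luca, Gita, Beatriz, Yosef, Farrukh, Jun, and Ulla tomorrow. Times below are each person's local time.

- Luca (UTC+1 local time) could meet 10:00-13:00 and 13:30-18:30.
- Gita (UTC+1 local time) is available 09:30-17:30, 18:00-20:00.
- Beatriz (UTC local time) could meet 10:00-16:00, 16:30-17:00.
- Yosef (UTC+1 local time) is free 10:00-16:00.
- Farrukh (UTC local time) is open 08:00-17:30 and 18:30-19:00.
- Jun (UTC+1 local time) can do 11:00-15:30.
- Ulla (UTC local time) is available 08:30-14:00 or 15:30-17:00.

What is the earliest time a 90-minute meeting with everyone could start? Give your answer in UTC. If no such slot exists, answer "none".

10:00

Luca in UTC: 09:00-12:00, 12:30-17:30 (subtract 1h to convert from UTC+1).
Gita in UTC: 08:30-16:30, 17:00-19:00 (subtract 1h to convert from UTC+1).
Beatriz in UTC: 10:00-16:00, 16:30-17:00.
Yosef in UTC: 09:00-15:00 (subtract 1h to convert from UTC+1).
Farrukh in UTC: 08:00-17:30, 18:30-19:00.
Jun in UTC: 10:00-14:30 (subtract 1h to convert from UTC+1).
Ulla in UTC: 08:30-14:00, 15:30-17:00.
Luca ∩ Gita: 09:00-12:00, 12:30-16:30, 17:00-17:30.
Luca ∩ Gita ∩ Beatriz: 10:00-12:00, 12:30-16:00.
Luca ∩ Gita ∩ Beatriz ∩ Yosef: 10:00-12:00, 12:30-15:00.
Luca ∩ Gita ∩ Beatriz ∩ Yosef ∩ Farrukh: 10:00-12:00, 12:30-15:00.
Luca ∩ Gita ∩ Beatriz ∩ Yosef ∩ Farrukh ∩ Jun: 10:00-12:00, 12:30-14:30.
Luca ∩ Gita ∩ Beatriz ∩ Yosef ∩ Farrukh ∩ Jun ∩ Ulla: 10:00-12:00, 12:30-14:00.
The first common window of at least 90 minutes is 10:00-12:00, so the earliest start is 10:00.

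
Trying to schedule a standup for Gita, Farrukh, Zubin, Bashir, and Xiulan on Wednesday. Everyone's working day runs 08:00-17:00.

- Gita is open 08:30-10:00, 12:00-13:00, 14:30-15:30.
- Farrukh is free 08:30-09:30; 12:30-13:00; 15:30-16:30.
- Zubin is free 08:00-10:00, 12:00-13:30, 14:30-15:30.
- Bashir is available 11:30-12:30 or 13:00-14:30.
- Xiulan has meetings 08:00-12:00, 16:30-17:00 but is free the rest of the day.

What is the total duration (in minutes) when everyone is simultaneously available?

Gita free: 08:30-10:00, 12:00-13:00, 14:30-15:30.
Farrukh free: 08:30-09:30, 12:30-13:00, 15:30-16:30.
Zubin free: 08:00-10:00, 12:00-13:30, 14:30-15:30.
Bashir free: 11:30-12:30, 13:00-14:30.
Xiulan free: 12:00-16:30 (invert busy blocks within the working day).
Gita ∩ Farrukh: 08:30-09:30, 12:30-13:00.
Gita ∩ Farrukh ∩ Zubin: 08:30-09:30, 12:30-13:00.
Gita ∩ Farrukh ∩ Zubin ∩ Bashir: ∅.
Gita ∩ Farrukh ∩ Zubin ∩ Bashir ∩ Xiulan: ∅.
There is no time when everyone is free.
There is no common window, so the total is 0 minutes.

0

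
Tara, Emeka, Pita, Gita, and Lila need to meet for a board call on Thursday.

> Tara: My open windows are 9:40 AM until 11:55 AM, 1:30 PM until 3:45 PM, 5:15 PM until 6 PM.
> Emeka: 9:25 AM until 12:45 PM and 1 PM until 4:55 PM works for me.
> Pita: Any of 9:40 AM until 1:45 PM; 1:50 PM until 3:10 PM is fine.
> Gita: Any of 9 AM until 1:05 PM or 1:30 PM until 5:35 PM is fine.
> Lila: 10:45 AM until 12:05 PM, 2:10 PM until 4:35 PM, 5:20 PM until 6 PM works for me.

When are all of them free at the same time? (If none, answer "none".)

Tara ∩ Emeka: 09:40-11:55, 13:30-15:45.
Tara ∩ Emeka ∩ Pita: 09:40-11:55, 13:30-13:45, 13:50-15:10.
Tara ∩ Emeka ∩ Pita ∩ Gita: 09:40-11:55, 13:30-13:45, 13:50-15:10.
Tara ∩ Emeka ∩ Pita ∩ Gita ∩ Lila: 10:45-11:55, 14:10-15:10.
Those are the intersection windows.

10:45-11:55, 14:10-15:10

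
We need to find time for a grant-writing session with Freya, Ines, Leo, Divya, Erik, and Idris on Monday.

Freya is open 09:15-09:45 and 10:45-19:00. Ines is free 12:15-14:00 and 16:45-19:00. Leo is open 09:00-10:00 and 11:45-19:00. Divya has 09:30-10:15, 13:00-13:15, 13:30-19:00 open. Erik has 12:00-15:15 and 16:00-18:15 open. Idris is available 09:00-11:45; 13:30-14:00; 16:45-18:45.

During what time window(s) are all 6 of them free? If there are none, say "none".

Freya ∩ Ines: 12:15-14:00, 16:45-19:00.
Freya ∩ Ines ∩ Leo: 12:15-14:00, 16:45-19:00.
Freya ∩ Ines ∩ Leo ∩ Divya: 13:00-13:15, 13:30-14:00, 16:45-19:00.
Freya ∩ Ines ∩ Leo ∩ Divya ∩ Erik: 13:00-13:15, 13:30-14:00, 16:45-18:15.
Freya ∩ Ines ∩ Leo ∩ Divya ∩ Erik ∩ Idris: 13:30-14:00, 16:45-18:15.

13:30-14:00, 16:45-18:15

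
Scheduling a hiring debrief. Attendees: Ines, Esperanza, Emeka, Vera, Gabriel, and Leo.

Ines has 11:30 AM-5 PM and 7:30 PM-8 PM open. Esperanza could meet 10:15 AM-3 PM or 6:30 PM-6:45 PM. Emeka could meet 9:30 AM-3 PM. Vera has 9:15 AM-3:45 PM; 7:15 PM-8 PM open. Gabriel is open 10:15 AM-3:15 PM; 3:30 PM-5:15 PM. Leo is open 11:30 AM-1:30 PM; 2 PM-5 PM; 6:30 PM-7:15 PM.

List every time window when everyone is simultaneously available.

11:30-13:30, 14:00-15:00

Ines ∩ Esperanza: 11:30-15:00.
Ines ∩ Esperanza ∩ Emeka: 11:30-15:00.
Ines ∩ Esperanza ∩ Emeka ∩ Vera: 11:30-15:00.
Ines ∩ Esperanza ∩ Emeka ∩ Vera ∩ Gabriel: 11:30-15:00.
Ines ∩ Esperanza ∩ Emeka ∩ Vera ∩ Gabriel ∩ Leo: 11:30-13:30, 14:00-15:00.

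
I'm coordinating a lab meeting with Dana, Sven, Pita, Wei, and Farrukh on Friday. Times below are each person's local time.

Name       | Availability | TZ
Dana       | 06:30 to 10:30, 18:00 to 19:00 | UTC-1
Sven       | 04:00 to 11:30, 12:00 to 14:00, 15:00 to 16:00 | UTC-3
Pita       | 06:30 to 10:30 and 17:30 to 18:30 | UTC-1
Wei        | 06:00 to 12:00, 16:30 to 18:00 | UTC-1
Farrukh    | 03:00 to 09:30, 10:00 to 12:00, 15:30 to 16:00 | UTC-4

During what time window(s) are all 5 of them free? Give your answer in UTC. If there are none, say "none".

07:30-11:30

Dana in UTC: 07:30-11:30, 19:00-20:00 (add 1h to convert from UTC-1).
Sven in UTC: 07:00-14:30, 15:00-17:00, 18:00-19:00 (add 3h to convert from UTC-3).
Pita in UTC: 07:30-11:30, 18:30-19:30 (add 1h to convert from UTC-1).
Wei in UTC: 07:00-13:00, 17:30-19:00 (add 1h to convert from UTC-1).
Farrukh in UTC: 07:00-13:30, 14:00-16:00, 19:30-20:00 (add 4h to convert from UTC-4).
Dana ∩ Sven: 07:30-11:30.
Dana ∩ Sven ∩ Pita: 07:30-11:30.
Dana ∩ Sven ∩ Pita ∩ Wei: 07:30-11:30.
Dana ∩ Sven ∩ Pita ∩ Wei ∩ Farrukh: 07:30-11:30.
So the common availability across everyone is 07:30-11:30.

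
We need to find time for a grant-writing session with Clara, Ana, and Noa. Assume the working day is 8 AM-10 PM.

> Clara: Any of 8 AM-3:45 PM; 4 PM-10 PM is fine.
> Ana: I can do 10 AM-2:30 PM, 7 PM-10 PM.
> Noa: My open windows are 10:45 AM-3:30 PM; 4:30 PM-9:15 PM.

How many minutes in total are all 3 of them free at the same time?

360

Clara ∩ Ana: 10:00-14:30, 19:00-22:00.
Clara ∩ Ana ∩ Noa: 10:45-14:30, 19:00-21:15.
Those are the intersection windows.
Summing the common windows: 225 + 135 = 360 minutes.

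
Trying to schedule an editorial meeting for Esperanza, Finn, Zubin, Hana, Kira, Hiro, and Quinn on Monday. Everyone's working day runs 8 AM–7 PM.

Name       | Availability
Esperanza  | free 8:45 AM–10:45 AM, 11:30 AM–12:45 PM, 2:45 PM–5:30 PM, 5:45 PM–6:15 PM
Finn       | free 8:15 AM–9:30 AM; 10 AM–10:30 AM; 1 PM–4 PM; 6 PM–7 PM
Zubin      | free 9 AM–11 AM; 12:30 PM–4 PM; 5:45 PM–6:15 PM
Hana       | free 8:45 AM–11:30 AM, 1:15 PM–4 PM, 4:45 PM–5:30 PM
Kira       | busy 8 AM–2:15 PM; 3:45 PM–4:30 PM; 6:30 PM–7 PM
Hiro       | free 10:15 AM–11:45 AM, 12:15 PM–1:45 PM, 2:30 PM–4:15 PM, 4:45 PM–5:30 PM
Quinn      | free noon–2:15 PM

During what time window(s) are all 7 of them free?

Esperanza free: 08:45-10:45, 11:30-12:45, 14:45-17:30, 17:45-18:15.
Finn free: 08:15-09:30, 10:00-10:30, 13:00-16:00, 18:00-19:00.
Zubin free: 09:00-11:00, 12:30-16:00, 17:45-18:15.
Hana free: 08:45-11:30, 13:15-16:00, 16:45-17:30.
Kira free: 14:15-15:45, 16:30-18:30 (invert busy blocks within the working day).
Hiro free: 10:15-11:45, 12:15-13:45, 14:30-16:15, 16:45-17:30.
Quinn free: 12:00-14:15.
Esperanza ∩ Finn: 08:45-09:30, 10:00-10:30, 14:45-16:00, 18:00-18:15.
Esperanza ∩ Finn ∩ Zubin: 09:00-09:30, 10:00-10:30, 14:45-16:00, 18:00-18:15.
Esperanza ∩ Finn ∩ Zubin ∩ Hana: 09:00-09:30, 10:00-10:30, 14:45-16:00.
Esperanza ∩ Finn ∩ Zubin ∩ Hana ∩ Kira: 14:45-15:45.
Esperanza ∩ Finn ∩ Zubin ∩ Hana ∩ Kira ∩ Hiro: 14:45-15:45.
Esperanza ∩ Finn ∩ Zubin ∩ Hana ∩ Kira ∩ Hiro ∩ Quinn: ∅.
There is no time when everyone is free.

none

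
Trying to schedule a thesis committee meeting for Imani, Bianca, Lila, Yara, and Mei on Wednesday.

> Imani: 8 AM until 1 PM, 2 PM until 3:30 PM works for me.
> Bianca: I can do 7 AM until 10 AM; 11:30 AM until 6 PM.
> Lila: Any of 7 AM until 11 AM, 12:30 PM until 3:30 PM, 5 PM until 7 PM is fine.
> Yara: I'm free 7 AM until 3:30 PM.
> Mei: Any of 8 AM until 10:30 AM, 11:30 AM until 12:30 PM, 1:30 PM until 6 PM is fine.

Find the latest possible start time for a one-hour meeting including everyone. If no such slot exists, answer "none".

14:30

Imani ∩ Bianca: 08:00-10:00, 11:30-13:00, 14:00-15:30.
Imani ∩ Bianca ∩ Lila: 08:00-10:00, 12:30-13:00, 14:00-15:30.
Imani ∩ Bianca ∩ Lila ∩ Yara: 08:00-10:00, 12:30-13:00, 14:00-15:30.
Imani ∩ Bianca ∩ Lila ∩ Yara ∩ Mei: 08:00-10:00, 14:00-15:30.
So the common availability across everyone is 08:00-10:00, 14:00-15:30.
The last common window of at least 60 minutes is 14:00-15:30; a 60-minute meeting can start as late as 14:30 and still end by 15:30.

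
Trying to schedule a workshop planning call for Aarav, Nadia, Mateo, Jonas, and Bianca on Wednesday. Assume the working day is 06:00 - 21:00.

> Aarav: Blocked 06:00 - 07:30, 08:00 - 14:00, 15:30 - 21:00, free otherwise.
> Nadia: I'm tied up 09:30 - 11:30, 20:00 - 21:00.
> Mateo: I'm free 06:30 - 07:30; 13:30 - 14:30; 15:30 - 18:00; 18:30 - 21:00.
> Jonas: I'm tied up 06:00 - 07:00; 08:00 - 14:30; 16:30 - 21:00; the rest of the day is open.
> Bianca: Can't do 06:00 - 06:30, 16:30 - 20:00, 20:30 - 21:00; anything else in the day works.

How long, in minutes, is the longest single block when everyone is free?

Aarav free: 07:30-08:00, 14:00-15:30 (invert busy blocks within the working day).
Nadia free: 06:00-09:30, 11:30-20:00 (invert busy blocks within the working day).
Mateo free: 06:30-07:30, 13:30-14:30, 15:30-18:00, 18:30-21:00.
Jonas free: 07:00-08:00, 14:30-16:30 (invert busy blocks within the working day).
Bianca free: 06:30-16:30, 20:00-20:30 (invert busy blocks within the working day).
Aarav ∩ Nadia: 07:30-08:00, 14:00-15:30.
Aarav ∩ Nadia ∩ Mateo: 14:00-14:30.
Aarav ∩ Nadia ∩ Mateo ∩ Jonas: ∅.
Aarav ∩ Nadia ∩ Mateo ∩ Jonas ∩ Bianca: ∅.
There is no time when everyone is free.
No common window exists, so the longest block is 0 minutes.

0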